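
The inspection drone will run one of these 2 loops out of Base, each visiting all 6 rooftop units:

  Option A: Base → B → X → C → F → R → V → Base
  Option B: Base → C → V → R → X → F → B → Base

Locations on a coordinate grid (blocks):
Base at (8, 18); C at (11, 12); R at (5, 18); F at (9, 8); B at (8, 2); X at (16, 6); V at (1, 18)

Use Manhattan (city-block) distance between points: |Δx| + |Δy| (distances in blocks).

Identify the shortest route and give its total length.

Option A: 16 + 12 + 11 + 6 + 14 + 4 + 7 = 70
Option B: 9 + 16 + 4 + 23 + 9 + 7 + 16 = 84

70 blocks — Option A is the shortest.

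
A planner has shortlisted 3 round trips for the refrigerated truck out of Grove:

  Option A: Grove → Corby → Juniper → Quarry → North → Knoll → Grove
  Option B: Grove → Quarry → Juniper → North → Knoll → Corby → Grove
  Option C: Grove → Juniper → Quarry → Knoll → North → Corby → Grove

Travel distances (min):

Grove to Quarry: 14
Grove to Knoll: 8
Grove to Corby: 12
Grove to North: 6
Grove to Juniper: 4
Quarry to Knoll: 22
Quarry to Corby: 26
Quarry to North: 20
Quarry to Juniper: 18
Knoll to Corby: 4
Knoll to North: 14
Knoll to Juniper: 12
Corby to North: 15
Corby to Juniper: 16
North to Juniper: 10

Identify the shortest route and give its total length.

Option A: 12 + 16 + 18 + 20 + 14 + 8 = 88
Option B: 14 + 18 + 10 + 14 + 4 + 12 = 72
Option C: 4 + 18 + 22 + 14 + 15 + 12 = 85

Shortest is Option B, total 72 min.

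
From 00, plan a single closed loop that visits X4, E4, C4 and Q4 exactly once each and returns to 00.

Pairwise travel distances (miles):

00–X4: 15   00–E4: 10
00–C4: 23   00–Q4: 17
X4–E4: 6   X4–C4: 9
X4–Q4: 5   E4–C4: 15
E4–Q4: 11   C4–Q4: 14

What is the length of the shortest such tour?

With 4 stops there are 4!/2 = 12 distinct round trips (a route and its reverse cost the same).
00 - X4 - E4 - C4 - Q4 - 00: 15+6+15+14+17 = 67
00 - X4 - E4 - Q4 - C4 - 00: 15+6+11+14+23 = 69
00 - X4 - C4 - E4 - Q4 - 00: 15+9+15+11+17 = 67
00 - X4 - C4 - Q4 - E4 - 00: 15+9+14+11+10 = 59
00 - X4 - Q4 - E4 - C4 - 00: 15+5+11+15+23 = 69
00 - X4 - Q4 - C4 - E4 - 00: 15+5+14+15+10 = 59
00 - E4 - X4 - C4 - Q4 - 00: 10+6+9+14+17 = 56
00 - E4 - X4 - Q4 - C4 - 00: 10+6+5+14+23 = 58
00 - E4 - C4 - X4 - Q4 - 00: 10+15+9+5+17 = 56
00 - E4 - Q4 - X4 - C4 - 00: 10+11+5+9+23 = 58
00 - C4 - X4 - E4 - Q4 - 00: 23+9+6+11+17 = 66
00 - C4 - E4 - X4 - Q4 - 00: 23+15+6+5+17 = 66
The minimum is 56.
One optimal route: 00 → E4 → X4 → C4 → Q4 → 00 (or its reverse).

56 miles — the shortest possible round trip.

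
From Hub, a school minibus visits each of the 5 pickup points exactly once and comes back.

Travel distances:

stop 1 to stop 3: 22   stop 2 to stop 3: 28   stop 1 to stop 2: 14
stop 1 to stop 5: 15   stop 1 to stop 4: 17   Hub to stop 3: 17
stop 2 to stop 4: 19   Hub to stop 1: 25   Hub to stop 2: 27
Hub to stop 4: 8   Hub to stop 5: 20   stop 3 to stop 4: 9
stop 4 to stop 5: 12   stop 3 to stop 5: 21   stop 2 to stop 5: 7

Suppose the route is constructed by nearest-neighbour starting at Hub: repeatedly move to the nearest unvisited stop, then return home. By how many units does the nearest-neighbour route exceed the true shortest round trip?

Hub: stop 4=8, stop 3=17, stop 5=20, stop 1=25, stop 2=27 ⇒ stop 4
stop 4: stop 3=9, stop 5=12, stop 1=17, stop 2=19 ⇒ stop 3
stop 3: stop 5=21, stop 1=22, stop 2=28 ⇒ stop 5
stop 5: stop 2=7, stop 1=15 ⇒ stop 2
stop 2: stop 1=14 ⇒ stop 1
NN route Hub → stop 4 → stop 3 → stop 5 → stop 2 → stop 1 → Hub costs 84.
Optimal: Hub → stop 3 → stop 1 → stop 2 → stop 5 → stop 4 → Hub costs 80 (by enumerating all 60 distinct tours).
Excess = 84 − 80 = 4.

4 longer than the optimal tour.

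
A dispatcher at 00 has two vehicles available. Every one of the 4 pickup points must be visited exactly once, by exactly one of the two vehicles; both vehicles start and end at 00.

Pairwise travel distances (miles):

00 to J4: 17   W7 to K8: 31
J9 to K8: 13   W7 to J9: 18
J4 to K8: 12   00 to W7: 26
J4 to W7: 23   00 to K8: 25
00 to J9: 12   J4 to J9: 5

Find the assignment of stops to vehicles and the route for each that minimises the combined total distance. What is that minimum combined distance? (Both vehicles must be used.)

Minimum combined distance: 106 miles.

Check every non-empty split of the stops between the two vehicles; for each half take its own optimal tour:
  {J4} + {W7, J9, K8}: 34 + 82 = 116
  {W7} + {J4, J9, K8}: 52 + 54 = 106
  {J4, W7} + {J9, K8}: 66 + 50 = 116
  {J9} + {J4, W7, K8}: 24 + 86 = 110
  {J4, J9} + {W7, K8}: 34 + 82 = 116
  {W7, J9} + {J4, K8}: 56 + 54 = 110
  … (7 splits in total)
Best: vehicle 1 00 → W7 → 00 = 52; vehicle 2 00 → J4 → K8 → J9 → 00 = 54; combined 106.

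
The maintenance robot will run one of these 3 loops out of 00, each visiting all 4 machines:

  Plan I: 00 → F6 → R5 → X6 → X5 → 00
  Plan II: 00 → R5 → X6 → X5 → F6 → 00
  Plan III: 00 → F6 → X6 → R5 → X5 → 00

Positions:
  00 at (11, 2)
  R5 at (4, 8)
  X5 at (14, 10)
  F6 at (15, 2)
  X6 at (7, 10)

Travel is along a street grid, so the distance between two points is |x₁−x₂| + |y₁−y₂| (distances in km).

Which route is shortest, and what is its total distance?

Plan I: 4 + 17 + 5 + 7 + 11 = 44
Plan II: 13 + 5 + 7 + 9 + 4 = 38
Plan III: 4 + 16 + 5 + 12 + 11 = 48

38 km — Plan II is the shortest.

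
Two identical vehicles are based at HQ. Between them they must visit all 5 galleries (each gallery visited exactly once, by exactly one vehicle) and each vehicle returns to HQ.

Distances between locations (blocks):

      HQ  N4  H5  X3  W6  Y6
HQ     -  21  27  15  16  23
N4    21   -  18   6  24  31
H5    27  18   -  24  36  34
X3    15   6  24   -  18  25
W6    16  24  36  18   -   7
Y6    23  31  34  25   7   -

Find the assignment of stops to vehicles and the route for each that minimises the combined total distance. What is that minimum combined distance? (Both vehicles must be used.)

There are 2^4 − 1 = 15 ways to divide the 5 stops into two non-empty groups. For each, the best each vehicle can do is its own shortest tour through its group:
  {N4} + {H5, X3, W6, Y6}: 42 + 96 = 138
  {H5} + {N4, X3, W6, Y6}: 54 + 75 = 129
  {N4, H5} + {X3, W6, Y6}: 66 + 63 = 129
  {X3} + {N4, H5, W6, Y6}: 30 + 96 = 126
  {N4, X3} + {H5, W6, Y6}: 42 + 84 = 126
  {H5, X3} + {N4, W6, Y6}: 66 + 75 = 141
  … (15 splits in total)
  {N4, H5, X3} + {W6, Y6}: 66 + 46 = 112  ← best
Best: vehicle 1 HQ → H5 → N4 → X3 → HQ = 66; vehicle 2 HQ → W6 → Y6 → HQ = 46; combined 112.

Minimum combined distance: 112 blocks.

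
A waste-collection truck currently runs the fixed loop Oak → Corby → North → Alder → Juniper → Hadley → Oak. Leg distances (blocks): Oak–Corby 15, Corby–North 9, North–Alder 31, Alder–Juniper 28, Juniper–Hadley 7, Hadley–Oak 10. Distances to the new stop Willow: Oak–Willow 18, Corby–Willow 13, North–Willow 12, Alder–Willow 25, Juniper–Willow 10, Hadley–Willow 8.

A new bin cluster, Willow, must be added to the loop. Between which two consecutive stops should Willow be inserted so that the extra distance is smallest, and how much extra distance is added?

Adding 6 blocks by placing Willow on the North–Alder leg.

Insertion cost between consecutive stops i–j is d(i,Willow) + d(Willow,j) − d(i,j):
  between Oak and Corby: 18 + 13 − 15 = 16
  between Corby and North: 13 + 12 − 9 = 16
  between North and Alder: 12 + 25 − 31 = 6
  between Alder and Juniper: 25 + 10 − 28 = 7
  between Juniper and Hadley: 10 + 8 − 7 = 11
  between Hadley and Oak: 8 + 18 − 10 = 16
Cheapest insertion is between North and Alder, adding 6.
New total = 100 + 6 = 106.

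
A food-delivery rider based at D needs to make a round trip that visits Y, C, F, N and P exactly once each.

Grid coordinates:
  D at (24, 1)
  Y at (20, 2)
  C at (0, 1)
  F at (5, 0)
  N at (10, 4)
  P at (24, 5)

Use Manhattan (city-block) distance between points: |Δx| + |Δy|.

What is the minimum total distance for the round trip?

Minimum total distance: 60.

D - Y - C - F - N - P - D: 5+21+6+9+15+4 = 60
D - Y - C - F - P - N - D: 5+21+6+24+15+17 = 88
D - Y - C - N - F - P - D: 5+21+13+9+24+4 = 76
D - Y - C - N - P - F - D: 5+21+13+15+24+20 = 98
D - Y - C - P - F - N - D: 5+21+28+24+9+17 = 104
D - Y - C - P - N - F - D: 5+21+28+15+9+20 = 98
D - Y - F - C - N - P - D: 5+17+6+13+15+4 = 60
D - Y - F - C - P - N - D: 5+17+6+28+15+17 = 88
D - Y - F - N - C - P - D: 5+17+9+13+28+4 = 76
D - Y - F - N - P - C - D: 5+17+9+15+28+24 = 98
D - Y - F - P - C - N - D: 5+17+24+28+13+17 = 104
D - Y - F - P - N - C - D: 5+17+24+15+13+24 = 98
D - Y - N - C - F - P - D: 5+12+13+6+24+4 = 64
D - Y - N - C - P - F - D: 5+12+13+28+24+20 = 102
… (46 more)
The minimum is 60.
One optimal route: D → Y → C → F → N → P → D (or its reverse).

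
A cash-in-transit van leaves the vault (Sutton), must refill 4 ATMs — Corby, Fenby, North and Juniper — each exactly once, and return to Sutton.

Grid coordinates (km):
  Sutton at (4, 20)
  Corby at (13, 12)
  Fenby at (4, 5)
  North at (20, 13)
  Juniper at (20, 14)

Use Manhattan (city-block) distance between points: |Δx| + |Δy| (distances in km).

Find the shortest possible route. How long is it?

There are 12 distinct closed tours to check (reversals are equivalent).
Sutton → Corby → Fenby → North → Juniper → Sutton: 17+16+24+1+22 = 80
Sutton → Corby → Fenby → Juniper → North → Sutton: 17+16+25+1+23 = 82
Sutton → Corby → North → Fenby → Juniper → Sutton: 17+8+24+25+22 = 96
Sutton → Corby → North → Juniper → Fenby → Sutton: 17+8+1+25+15 = 66
Sutton → Corby → Juniper → Fenby → North → Sutton: 17+9+25+24+23 = 98
Sutton → Corby → Juniper → North → Fenby → Sutton: 17+9+1+24+15 = 66
Sutton → Fenby → Corby → North → Juniper → Sutton: 15+16+8+1+22 = 62
Sutton → Fenby → Corby → Juniper → North → Sutton: 15+16+9+1+23 = 64
Sutton → Fenby → North → Corby → Juniper → Sutton: 15+24+8+9+22 = 78
Sutton → Fenby → Juniper → Corby → North → Sutton: 15+25+9+8+23 = 80
Sutton → North → Corby → Fenby → Juniper → Sutton: 23+8+16+25+22 = 94
Sutton → North → Fenby → Corby → Juniper → Sutton: 23+24+16+9+22 = 94
The minimum is 62.
One optimal route: Sutton → Fenby → Corby → North → Juniper → Sutton (or its reverse).

Shortest round trip = 62 km.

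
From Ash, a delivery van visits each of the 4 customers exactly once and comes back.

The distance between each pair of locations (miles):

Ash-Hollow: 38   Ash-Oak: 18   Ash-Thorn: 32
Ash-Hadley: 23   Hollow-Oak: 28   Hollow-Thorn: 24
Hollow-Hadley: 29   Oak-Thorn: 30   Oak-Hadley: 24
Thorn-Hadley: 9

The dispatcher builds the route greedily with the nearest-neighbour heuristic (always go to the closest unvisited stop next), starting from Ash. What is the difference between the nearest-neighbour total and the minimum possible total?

11 miles longer than the optimal tour.

From Ash: Oak=18, Hadley=23, Thorn=32, Hollow=38 → choose Oak (18).
From Oak: Hadley=24, Hollow=28, Thorn=30 → choose Hadley (24).
From Hadley: Thorn=9, Hollow=29 → choose Thorn (9).
From Thorn: Hollow=24 → choose Hollow (24).
NN route Ash → Oak → Hadley → Thorn → Hollow → Ash costs 113.
Optimal: Ash → Oak → Hollow → Thorn → Hadley → Ash costs 102 (by enumerating all 12 distinct tours).
Excess = 113 − 102 = 11.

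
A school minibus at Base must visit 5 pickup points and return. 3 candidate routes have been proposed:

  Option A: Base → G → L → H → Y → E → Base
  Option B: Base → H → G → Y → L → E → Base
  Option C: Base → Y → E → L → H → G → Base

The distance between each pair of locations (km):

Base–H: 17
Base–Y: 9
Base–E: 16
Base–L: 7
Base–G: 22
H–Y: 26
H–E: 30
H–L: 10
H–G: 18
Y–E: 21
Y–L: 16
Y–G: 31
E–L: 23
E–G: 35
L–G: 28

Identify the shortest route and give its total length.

Option A: 22 + 28 + 10 + 26 + 21 + 16 = 123
Option B: 17 + 18 + 31 + 16 + 23 + 16 = 121
Option C: 9 + 21 + 23 + 10 + 18 + 22 = 103

103 km — Option C is the shortest.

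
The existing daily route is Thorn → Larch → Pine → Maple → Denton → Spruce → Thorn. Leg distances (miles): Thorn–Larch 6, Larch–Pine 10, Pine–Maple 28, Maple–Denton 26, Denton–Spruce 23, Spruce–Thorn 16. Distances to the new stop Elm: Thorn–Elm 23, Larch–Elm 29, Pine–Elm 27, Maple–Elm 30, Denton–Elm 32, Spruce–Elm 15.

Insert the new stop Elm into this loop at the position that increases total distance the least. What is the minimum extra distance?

Minimum extra distance: 22 miles, inserting Elm between Spruce and Thorn.

Insertion cost between consecutive stops i–j is d(i,Elm) + d(Elm,j) − d(i,j):
  between Thorn and Larch: 23 + 29 − 6 = 46
  between Larch and Pine: 29 + 27 − 10 = 46
  between Pine and Maple: 27 + 30 − 28 = 29
  between Maple and Denton: 30 + 32 − 26 = 36
  between Denton and Spruce: 32 + 15 − 23 = 24
  between Spruce and Thorn: 15 + 23 − 16 = 22
Cheapest insertion is between Spruce and Thorn, adding 22.
New total = 109 + 22 = 131.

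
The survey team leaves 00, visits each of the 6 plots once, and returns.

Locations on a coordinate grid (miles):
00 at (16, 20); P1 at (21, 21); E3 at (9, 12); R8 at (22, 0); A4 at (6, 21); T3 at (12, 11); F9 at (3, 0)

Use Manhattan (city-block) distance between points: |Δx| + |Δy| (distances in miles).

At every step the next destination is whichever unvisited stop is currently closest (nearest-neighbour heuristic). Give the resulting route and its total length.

At 00 the remaining stops are P1 6, A4 11, T3 13, E3 15, R8 26, F9 33; go to P1.
At P1 the remaining stops are A4 15, T3 19, E3 21, R8 22, F9 39; go to A4.
At A4 the remaining stops are E3 12, T3 16, F9 24, R8 37; go to E3.
At E3 the remaining stops are T3 4, F9 18, R8 25; go to T3.
At T3 the remaining stops are F9 20, R8 21; go to F9.
At F9 the remaining stops are R8 19; go to R8.
Return R8→00: 26.
Total = 6 + 15 + 12 + 4 + 20 + 19 + 26 = 102.

Total distance 102 miles via the nearest-neighbour route 00 → P1 → A4 → E3 → T3 → F9 → R8 → 00.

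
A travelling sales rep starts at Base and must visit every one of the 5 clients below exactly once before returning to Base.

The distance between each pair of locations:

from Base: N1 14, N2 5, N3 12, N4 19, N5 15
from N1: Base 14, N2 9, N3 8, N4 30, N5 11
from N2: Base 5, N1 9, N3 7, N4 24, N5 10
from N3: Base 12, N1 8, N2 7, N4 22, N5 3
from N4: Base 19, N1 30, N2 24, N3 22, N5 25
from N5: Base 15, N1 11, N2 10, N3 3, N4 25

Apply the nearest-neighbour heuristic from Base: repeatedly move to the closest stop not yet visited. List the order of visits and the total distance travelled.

From Base: distances to unvisited — N2=5, N3=12, N1=14, N5=15, N4=19. Nearest is N2 (5).
From N2: distances to unvisited — N3=7, N1=9, N5=10, N4=24. Nearest is N3 (7).
From N3: distances to unvisited — N5=3, N1=8, N4=22. Nearest is N5 (3).
From N5: distances to unvisited — N1=11, N4=25. Nearest is N1 (11).
From N1: distances to unvisited — N4=30. Nearest is N4 (30).
Return N4→Base: 19.
Total = 5 + 7 + 3 + 11 + 30 + 19 = 75.

Nearest-neighbour total = 75; route Base → N2 → N3 → N5 → N1 → N4 → Base.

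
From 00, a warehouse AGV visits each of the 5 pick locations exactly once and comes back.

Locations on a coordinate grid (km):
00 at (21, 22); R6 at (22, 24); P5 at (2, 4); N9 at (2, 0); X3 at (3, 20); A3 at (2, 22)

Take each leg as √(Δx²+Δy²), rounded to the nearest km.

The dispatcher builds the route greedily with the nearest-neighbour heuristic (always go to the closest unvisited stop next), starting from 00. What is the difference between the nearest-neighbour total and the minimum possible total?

1 km longer than the optimal tour.

00: R6=2, X3=18, A3=19, P5=26, N9=29 ⇒ R6
R6: X3=19, A3=20, P5=28, N9=31 ⇒ X3
X3: A3=2, P5=16, N9=20 ⇒ A3
A3: P5=18, N9=22 ⇒ P5
P5: N9=4 ⇒ N9
NN route 00 → R6 → X3 → A3 → P5 → N9 → 00 costs 74.
Optimal: 00 → R6 → A3 → X3 → P5 → N9 → 00 costs 73 (by enumerating all 60 distinct tours).
Excess = 74 − 73 = 1.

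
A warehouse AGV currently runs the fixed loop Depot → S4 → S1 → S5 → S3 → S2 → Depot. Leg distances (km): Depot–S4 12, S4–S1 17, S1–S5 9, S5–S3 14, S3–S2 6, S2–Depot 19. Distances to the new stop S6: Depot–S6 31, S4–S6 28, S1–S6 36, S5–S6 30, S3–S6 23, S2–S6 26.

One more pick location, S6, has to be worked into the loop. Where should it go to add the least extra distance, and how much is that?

Insertion cost between consecutive stops i–j is d(i,S6) + d(S6,j) − d(i,j):
  between Depot and S4: 31 + 28 − 12 = 47
  between S4 and S1: 28 + 36 − 17 = 47
  between S1 and S5: 36 + 30 − 9 = 57
  between S5 and S3: 30 + 23 − 14 = 39
  between S3 and S2: 23 + 26 − 6 = 43
  between S2 and Depot: 26 + 31 − 19 = 38
Cheapest insertion is between S2 and Depot, adding 38.
New total = 77 + 38 = 115.

+38 km — insert S6 between S2 and Depot.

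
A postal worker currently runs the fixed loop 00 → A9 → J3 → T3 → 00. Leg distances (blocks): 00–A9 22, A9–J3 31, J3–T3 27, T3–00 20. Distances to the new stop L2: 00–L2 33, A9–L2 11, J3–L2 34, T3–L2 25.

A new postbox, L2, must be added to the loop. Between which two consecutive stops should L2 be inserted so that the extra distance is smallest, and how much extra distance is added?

+14 blocks — insert L2 between A9 and J3.

Insertion cost between consecutive stops i–j is d(i,L2) + d(L2,j) − d(i,j):
  between 00 and A9: 33 + 11 − 22 = 22
  between A9 and J3: 11 + 34 − 31 = 14
  between J3 and T3: 34 + 25 − 27 = 32
  between T3 and 00: 25 + 33 − 20 = 38
Cheapest insertion is between A9 and J3, adding 14.
New total = 100 + 14 = 114.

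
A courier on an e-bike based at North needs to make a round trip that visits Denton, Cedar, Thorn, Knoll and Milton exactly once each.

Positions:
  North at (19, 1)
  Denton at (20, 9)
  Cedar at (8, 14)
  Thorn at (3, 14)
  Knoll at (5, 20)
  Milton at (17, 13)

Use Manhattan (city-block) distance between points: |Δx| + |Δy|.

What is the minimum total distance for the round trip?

Minimum total distance: 72.

There are 60 distinct closed tours to check (reversals are equivalent).
North-Denton-Cedar-Thorn-Knoll-Milton-North: 9+17+5+8+19+14 = 72
North-Denton-Cedar-Thorn-Milton-Knoll-North: 9+17+5+15+19+33 = 98
North-Denton-Cedar-Knoll-Thorn-Milton-North: 9+17+9+8+15+14 = 72
North-Denton-Cedar-Knoll-Milton-Thorn-North: 9+17+9+19+15+29 = 98
North-Denton-Cedar-Milton-Thorn-Knoll-North: 9+17+10+15+8+33 = 92
North-Denton-Cedar-Milton-Knoll-Thorn-North: 9+17+10+19+8+29 = 92
North-Denton-Thorn-Cedar-Knoll-Milton-North: 9+22+5+9+19+14 = 78
North-Denton-Thorn-Cedar-Milton-Knoll-North: 9+22+5+10+19+33 = 98
North-Denton-Thorn-Knoll-Cedar-Milton-North: 9+22+8+9+10+14 = 72
North-Denton-Thorn-Knoll-Milton-Cedar-North: 9+22+8+19+10+24 = 92
North-Denton-Thorn-Milton-Cedar-Knoll-North: 9+22+15+10+9+33 = 98
North-Denton-Thorn-Milton-Knoll-Cedar-North: 9+22+15+19+9+24 = 98
North-Denton-Knoll-Cedar-Thorn-Milton-North: 9+26+9+5+15+14 = 78
North-Denton-Knoll-Cedar-Milton-Thorn-North: 9+26+9+10+15+29 = 98
… (46 more)
The minimum is 72.
One optimal route: North → Denton → Cedar → Thorn → Knoll → Milton → North (or its reverse).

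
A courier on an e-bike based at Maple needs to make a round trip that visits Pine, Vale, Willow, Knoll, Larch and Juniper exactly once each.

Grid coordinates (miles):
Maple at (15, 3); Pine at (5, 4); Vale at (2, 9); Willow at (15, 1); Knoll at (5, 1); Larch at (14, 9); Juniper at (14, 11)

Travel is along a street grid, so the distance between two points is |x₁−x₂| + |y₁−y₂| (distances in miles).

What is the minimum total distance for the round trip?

Minimum total distance: 46 miles.

There are 360 distinct closed tours to check (reversals are equivalent).
Maple - Pine - Vale - Willow - Knoll - Larch - Juniper - Maple: 11+8+21+10+17+2+9 = 78
Maple - Pine - Vale - Willow - Knoll - Juniper - Larch - Maple: 11+8+21+10+19+2+7 = 78
Maple - Pine - Vale - Willow - Larch - Knoll - Juniper - Maple: 11+8+21+9+17+19+9 = 94
Maple - Pine - Vale - Willow - Larch - Juniper - Knoll - Maple: 11+8+21+9+2+19+12 = 82
Maple - Pine - Vale - Willow - Juniper - Knoll - Larch - Maple: 11+8+21+11+19+17+7 = 94
Maple - Pine - Vale - Willow - Juniper - Larch - Knoll - Maple: 11+8+21+11+2+17+12 = 82
Maple - Pine - Vale - Knoll - Willow - Larch - Juniper - Maple: 11+8+11+10+9+2+9 = 60
Maple - Pine - Vale - Knoll - Willow - Juniper - Larch - Maple: 11+8+11+10+11+2+7 = 60
… (352 more)
Maple - Willow - Knoll - Pine - Vale - Larch - Juniper - Maple: 2+10+3+8+12+2+9 = 46  ← best
The minimum is 46.
One optimal route: Maple → Willow → Knoll → Pine → Vale → Larch → Juniper → Maple (or its reverse).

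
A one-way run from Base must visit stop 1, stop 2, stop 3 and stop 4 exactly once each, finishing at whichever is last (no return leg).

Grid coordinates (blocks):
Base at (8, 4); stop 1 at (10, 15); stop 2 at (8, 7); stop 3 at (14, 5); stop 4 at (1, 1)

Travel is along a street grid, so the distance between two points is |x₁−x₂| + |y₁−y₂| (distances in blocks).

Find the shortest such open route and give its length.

There are 4! = 24 possible orderings.
Base → stop 1 → stop 2 → stop 3 → stop 4: 13+10+8+17 = 48
Base → stop 1 → stop 2 → stop 4 → stop 3: 13+10+13+17 = 53
Base → stop 1 → stop 3 → stop 2 → stop 4: 13+14+8+13 = 48
Base → stop 1 → stop 3 → stop 4 → stop 2: 13+14+17+13 = 57
Base → stop 1 → stop 4 → stop 2 → stop 3: 13+23+13+8 = 57
Base → stop 1 → stop 4 → stop 3 → stop 2: 13+23+17+8 = 61
Base → stop 2 → stop 1 → stop 3 → stop 4: 3+10+14+17 = 44
Base → stop 2 → stop 1 → stop 4 → stop 3: 3+10+23+17 = 53
Base → stop 2 → stop 3 → stop 1 → stop 4: 3+8+14+23 = 48
Base → stop 2 → stop 3 → stop 4 → stop 1: 3+8+17+23 = 51
Base → stop 2 → stop 4 → stop 1 → stop 3: 3+13+23+14 = 53
Base → stop 2 → stop 4 → stop 3 → stop 1: 3+13+17+14 = 47
Base → stop 3 → stop 1 → stop 2 → stop 4: 7+14+10+13 = 44
Base → stop 3 → stop 1 → stop 4 → stop 2: 7+14+23+13 = 57
… (10 more)
The minimum is 44.
One shortest path: Base → stop 2 → stop 1 → stop 3 → stop 4.

Shortest open route: 44 blocks.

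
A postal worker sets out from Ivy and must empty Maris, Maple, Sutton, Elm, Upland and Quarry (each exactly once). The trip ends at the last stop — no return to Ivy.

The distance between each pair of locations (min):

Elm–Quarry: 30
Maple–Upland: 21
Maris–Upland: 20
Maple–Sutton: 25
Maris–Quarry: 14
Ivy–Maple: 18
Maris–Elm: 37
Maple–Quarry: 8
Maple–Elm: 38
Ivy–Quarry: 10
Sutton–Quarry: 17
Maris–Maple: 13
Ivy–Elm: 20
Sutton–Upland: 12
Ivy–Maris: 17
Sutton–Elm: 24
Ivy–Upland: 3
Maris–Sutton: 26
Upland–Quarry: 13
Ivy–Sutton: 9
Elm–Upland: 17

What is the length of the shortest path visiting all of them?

There are 6! = 720 possible orderings.
Ivy - Maris - Maple - Sutton - Elm - Upland - Quarry: 17+13+25+24+17+13 = 109
Ivy - Maris - Maple - Sutton - Elm - Quarry - Upland: 17+13+25+24+30+13 = 122
Ivy - Maris - Maple - Sutton - Upland - Elm - Quarry: 17+13+25+12+17+30 = 114
Ivy - Maris - Maple - Sutton - Upland - Quarry - Elm: 17+13+25+12+13+30 = 110
Ivy - Maris - Maple - Sutton - Quarry - Elm - Upland: 17+13+25+17+30+17 = 119
Ivy - Maris - Maple - Sutton - Quarry - Upland - Elm: 17+13+25+17+13+17 = 102
Ivy - Maris - Maple - Elm - Sutton - Upland - Quarry: 17+13+38+24+12+13 = 117
Ivy - Maris - Maple - Elm - Sutton - Quarry - Upland: 17+13+38+24+17+13 = 122
… (712 more)
Ivy - Upland - Elm - Sutton - Quarry - Maple - Maris: 3+17+24+17+8+13 = 82  ← best
The minimum is 82.
One shortest path: Ivy → Upland → Elm → Sutton → Quarry → Maple → Maris.

Shortest open route: 82 min.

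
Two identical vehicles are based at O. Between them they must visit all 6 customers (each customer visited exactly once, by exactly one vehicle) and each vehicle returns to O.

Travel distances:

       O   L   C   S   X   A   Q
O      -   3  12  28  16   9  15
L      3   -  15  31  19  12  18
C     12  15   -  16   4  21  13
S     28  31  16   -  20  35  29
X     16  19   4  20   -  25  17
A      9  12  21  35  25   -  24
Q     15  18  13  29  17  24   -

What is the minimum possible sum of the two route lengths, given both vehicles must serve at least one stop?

There are 2^5 − 1 = 31 ways to divide the 6 stops into two non-empty groups. For each, the best each vehicle can do is its own shortest tour through its group:
  {L} + {C, S, X, A, Q}: 6 + 96 = 102
  {C} + {L, S, X, A, Q}: 24 + 102 = 126
  {L, C} + {S, X, A, Q}: 30 + 96 = 126
  {S} + {L, C, X, A, Q}: 56 + 72 = 128
  {L, S} + {C, X, A, Q}: 62 + 66 = 128
  {C, S} + {L, X, A, Q}: 56 + 72 = 128
  … (31 splits in total)
Best: vehicle 1 O → L → O = 6; vehicle 2 O → A → S → C → X → Q → O = 96; combined 102.

Minimum combined distance: 102.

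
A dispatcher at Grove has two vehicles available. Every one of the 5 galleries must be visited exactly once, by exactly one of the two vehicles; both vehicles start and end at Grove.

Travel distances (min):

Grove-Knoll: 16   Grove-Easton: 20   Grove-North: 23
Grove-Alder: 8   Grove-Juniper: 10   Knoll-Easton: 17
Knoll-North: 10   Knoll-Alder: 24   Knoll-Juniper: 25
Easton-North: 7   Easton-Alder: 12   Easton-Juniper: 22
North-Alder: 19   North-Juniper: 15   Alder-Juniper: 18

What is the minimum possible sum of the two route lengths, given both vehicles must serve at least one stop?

Try each way of splitting the stops between the two vehicles (each non-empty) and, for each split, find the best tour for each vehicle:
  {Knoll} + {Easton, North, Alder, Juniper}: 32 + 52 = 84
  {Easton} + {Knoll, North, Alder, Juniper}: 40 + 67 = 107
  {Knoll, Easton} + {North, Alder, Juniper}: 53 + 52 = 105
  {North} + {Knoll, Easton, Alder, Juniper}: 46 + 72 = 118
  {Knoll, North} + {Easton, Alder, Juniper}: 49 + 52 = 101
  {Easton, North} + {Knoll, Alder, Juniper}: 50 + 67 = 117
  … (15 splits in total)
  {Knoll, Easton, North, Alder} + {Juniper}: 53 + 20 = 73  ← best
Best: vehicle 1 Grove → Knoll → North → Easton → Alder → Grove = 53; vehicle 2 Grove → Juniper → Grove = 20; combined 73.

73 min — the smallest possible combined total.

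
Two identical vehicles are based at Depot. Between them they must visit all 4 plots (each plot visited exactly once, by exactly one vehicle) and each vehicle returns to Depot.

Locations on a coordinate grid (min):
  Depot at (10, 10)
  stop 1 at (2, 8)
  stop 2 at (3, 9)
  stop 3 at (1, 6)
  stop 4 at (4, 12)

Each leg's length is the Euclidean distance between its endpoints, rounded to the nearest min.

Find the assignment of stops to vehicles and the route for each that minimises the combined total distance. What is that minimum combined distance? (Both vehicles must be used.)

32 min — the smallest possible combined total.

There are 2^3 − 1 = 7 ways to divide the 4 stops into two non-empty groups. For each, the best each vehicle can do is its own shortest tour through its group:
  {stop 1} + {stop 2, stop 3, stop 4}: 16 + 23 = 39
  {stop 2} + {stop 1, stop 3, stop 4}: 14 + 22 = 36
  {stop 1, stop 2} + {stop 3, stop 4}: 16 + 23 = 39
  {stop 3} + {stop 1, stop 2, stop 4}: 20 + 18 = 38
  {stop 1, stop 3} + {stop 2, stop 4}: 20 + 16 = 36
  {stop 2, stop 3} + {stop 1, stop 4}: 21 + 18 = 39
  … (7 splits in total)
  {stop 1, stop 2, stop 3} + {stop 4}: 20 + 12 = 32  ← best
Best: vehicle 1 Depot → stop 2 → stop 1 → stop 3 → Depot = 20; vehicle 2 Depot → stop 4 → Depot = 12; combined 32.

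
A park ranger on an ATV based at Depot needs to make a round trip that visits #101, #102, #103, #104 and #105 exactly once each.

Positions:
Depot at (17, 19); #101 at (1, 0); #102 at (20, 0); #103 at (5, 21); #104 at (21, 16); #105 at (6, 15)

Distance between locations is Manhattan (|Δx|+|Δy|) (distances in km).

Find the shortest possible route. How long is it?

With 5 stops there are 5!/2 = 60 distinct round trips (a route and its reverse cost the same).
Depot → #101 → #102 → #103 → #104 → #105 → Depot: 35+19+36+21+16+15 = 142
Depot → #101 → #102 → #103 → #105 → #104 → Depot: 35+19+36+7+16+7 = 120
Depot → #101 → #102 → #104 → #103 → #105 → Depot: 35+19+17+21+7+15 = 114
Depot → #101 → #102 → #104 → #105 → #103 → Depot: 35+19+17+16+7+14 = 108
Depot → #101 → #102 → #105 → #103 → #104 → Depot: 35+19+29+7+21+7 = 118
Depot → #101 → #102 → #105 → #104 → #103 → Depot: 35+19+29+16+21+14 = 134
Depot → #101 → #103 → #102 → #104 → #105 → Depot: 35+25+36+17+16+15 = 144
Depot → #101 → #103 → #102 → #105 → #104 → Depot: 35+25+36+29+16+7 = 148
Depot → #101 → #103 → #104 → #102 → #105 → Depot: 35+25+21+17+29+15 = 142
Depot → #101 → #103 → #104 → #105 → #102 → Depot: 35+25+21+16+29+22 = 148
Depot → #101 → #103 → #105 → #102 → #104 → Depot: 35+25+7+29+17+7 = 120
Depot → #101 → #103 → #105 → #104 → #102 → Depot: 35+25+7+16+17+22 = 122
Depot → #101 → #104 → #102 → #103 → #105 → Depot: 35+36+17+36+7+15 = 146
Depot → #101 → #104 → #102 → #105 → #103 → Depot: 35+36+17+29+7+14 = 138
… (46 more)
Depot → #103 → #105 → #101 → #102 → #104 → Depot: 14+7+20+19+17+7 = 84  ← best
The minimum is 84.
One optimal route: Depot → #103 → #105 → #101 → #102 → #104 → Depot (or its reverse).

84 km — the shortest possible round trip.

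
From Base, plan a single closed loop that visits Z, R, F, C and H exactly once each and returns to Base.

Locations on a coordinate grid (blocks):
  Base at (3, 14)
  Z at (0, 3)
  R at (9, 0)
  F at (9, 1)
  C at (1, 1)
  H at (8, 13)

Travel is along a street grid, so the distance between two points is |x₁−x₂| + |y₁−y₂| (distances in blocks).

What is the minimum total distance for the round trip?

There are 60 distinct closed tours to check (reversals are equivalent).
Base→Z→R→F→C→H→Base: 14+12+1+8+19+6 = 60
Base→Z→R→F→H→C→Base: 14+12+1+13+19+15 = 74
Base→Z→R→C→F→H→Base: 14+12+9+8+13+6 = 62
Base→Z→R→C→H→F→Base: 14+12+9+19+13+19 = 86
Base→Z→R→H→F→C→Base: 14+12+14+13+8+15 = 76
Base→Z→R→H→C→F→Base: 14+12+14+19+8+19 = 86
Base→Z→F→R→C→H→Base: 14+11+1+9+19+6 = 60
Base→Z→F→R→H→C→Base: 14+11+1+14+19+15 = 74
Base→Z→F→C→R→H→Base: 14+11+8+9+14+6 = 62
Base→Z→F→C→H→R→Base: 14+11+8+19+14+20 = 86
Base→Z→F→H→R→C→Base: 14+11+13+14+9+15 = 76
Base→Z→F→H→C→R→Base: 14+11+13+19+9+20 = 86
Base→Z→C→R→F→H→Base: 14+3+9+1+13+6 = 46
Base→Z→C→R→H→F→Base: 14+3+9+14+13+19 = 72
… (46 more)
The minimum is 46.
One optimal route: Base → Z → C → R → F → H → Base (or its reverse).

Shortest round trip = 46 blocks.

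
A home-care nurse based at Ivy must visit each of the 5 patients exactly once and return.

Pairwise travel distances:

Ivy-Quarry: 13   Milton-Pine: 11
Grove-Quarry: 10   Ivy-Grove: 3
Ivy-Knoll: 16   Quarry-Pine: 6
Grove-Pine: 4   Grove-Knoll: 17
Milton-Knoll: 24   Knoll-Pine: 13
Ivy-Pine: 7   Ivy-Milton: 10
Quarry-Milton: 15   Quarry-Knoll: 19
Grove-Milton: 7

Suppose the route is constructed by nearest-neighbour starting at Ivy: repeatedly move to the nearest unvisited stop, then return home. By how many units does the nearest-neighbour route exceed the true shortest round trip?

Excess over optimum: 8.

From Ivy: Grove=3, Pine=7, Milton=10, Quarry=13, Knoll=16 → choose Grove (3).
From Grove: Pine=4, Milton=7, Quarry=10, Knoll=17 → choose Pine (4).
From Pine: Quarry=6, Milton=11, Knoll=13 → choose Quarry (6).
From Quarry: Milton=15, Knoll=19 → choose Milton (15).
From Milton: Knoll=24 → choose Knoll (24).
NN route Ivy → Grove → Pine → Quarry → Milton → Knoll → Ivy costs 68.
Optimal: Ivy → Grove → Milton → Quarry → Pine → Knoll → Ivy costs 60 (by enumerating all 60 distinct tours).
Excess = 68 − 60 = 8.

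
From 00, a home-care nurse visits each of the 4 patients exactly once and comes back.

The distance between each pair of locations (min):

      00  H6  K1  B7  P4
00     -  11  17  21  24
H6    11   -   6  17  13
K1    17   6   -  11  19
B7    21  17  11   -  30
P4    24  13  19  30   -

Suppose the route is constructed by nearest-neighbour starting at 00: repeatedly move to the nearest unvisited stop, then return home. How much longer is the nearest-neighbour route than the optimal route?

Excess over optimum: 7 min.

From 00: H6=11, K1=17, B7=21, P4=24 → choose H6 (11).
From H6: K1=6, P4=13, B7=17 → choose K1 (6).
From K1: B7=11, P4=19 → choose B7 (11).
From B7: P4=30 → choose P4 (30).
NN route 00 → H6 → K1 → B7 → P4 → 00 costs 82.
Optimal: 00 → H6 → P4 → K1 → B7 → 00 costs 75 (by enumerating all 12 distinct tours).
Excess = 82 − 75 = 7.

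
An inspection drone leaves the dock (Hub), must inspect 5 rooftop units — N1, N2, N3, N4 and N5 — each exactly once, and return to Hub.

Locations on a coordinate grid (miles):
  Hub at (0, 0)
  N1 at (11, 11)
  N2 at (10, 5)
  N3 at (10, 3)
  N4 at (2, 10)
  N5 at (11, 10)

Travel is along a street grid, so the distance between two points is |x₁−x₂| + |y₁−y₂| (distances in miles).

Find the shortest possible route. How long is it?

With 5 stops there are 5!/2 = 60 distinct round trips (a route and its reverse cost the same).
Hub-N1-N2-N3-N4-N5-Hub: 22+7+2+15+9+21 = 76
Hub-N1-N2-N3-N5-N4-Hub: 22+7+2+8+9+12 = 60
Hub-N1-N2-N4-N3-N5-Hub: 22+7+13+15+8+21 = 86
Hub-N1-N2-N4-N5-N3-Hub: 22+7+13+9+8+13 = 72
Hub-N1-N2-N5-N3-N4-Hub: 22+7+6+8+15+12 = 70
Hub-N1-N2-N5-N4-N3-Hub: 22+7+6+9+15+13 = 72
Hub-N1-N3-N2-N4-N5-Hub: 22+9+2+13+9+21 = 76
Hub-N1-N3-N2-N5-N4-Hub: 22+9+2+6+9+12 = 60
Hub-N1-N3-N4-N2-N5-Hub: 22+9+15+13+6+21 = 86
Hub-N1-N3-N4-N5-N2-Hub: 22+9+15+9+6+15 = 76
Hub-N1-N3-N5-N2-N4-Hub: 22+9+8+6+13+12 = 70
Hub-N1-N3-N5-N4-N2-Hub: 22+9+8+9+13+15 = 76
Hub-N1-N4-N2-N3-N5-Hub: 22+10+13+2+8+21 = 76
Hub-N1-N4-N2-N5-N3-Hub: 22+10+13+6+8+13 = 72
… (46 more)
Hub-N3-N2-N1-N5-N4-Hub: 13+2+7+1+9+12 = 44  ← best
The minimum is 44.
One optimal route: Hub → N3 → N2 → N1 → N5 → N4 → Hub (or its reverse).

Minimum total distance: 44 miles.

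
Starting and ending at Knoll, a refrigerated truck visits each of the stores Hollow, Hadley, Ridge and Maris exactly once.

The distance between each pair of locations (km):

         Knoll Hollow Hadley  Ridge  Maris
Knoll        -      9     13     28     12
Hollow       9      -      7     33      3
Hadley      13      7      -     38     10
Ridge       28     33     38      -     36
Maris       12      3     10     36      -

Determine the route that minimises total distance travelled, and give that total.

With 4 stops there are 4!/2 = 12 distinct round trips (a route and its reverse cost the same).
Knoll - Hollow - Hadley - Ridge - Maris - Knoll: 9+7+38+36+12 = 102
Knoll - Hollow - Hadley - Maris - Ridge - Knoll: 9+7+10+36+28 = 90
Knoll - Hollow - Ridge - Hadley - Maris - Knoll: 9+33+38+10+12 = 102
Knoll - Hollow - Ridge - Maris - Hadley - Knoll: 9+33+36+10+13 = 101
Knoll - Hollow - Maris - Hadley - Ridge - Knoll: 9+3+10+38+28 = 88
Knoll - Hollow - Maris - Ridge - Hadley - Knoll: 9+3+36+38+13 = 99
Knoll - Hadley - Hollow - Ridge - Maris - Knoll: 13+7+33+36+12 = 101
Knoll - Hadley - Hollow - Maris - Ridge - Knoll: 13+7+3+36+28 = 87
Knoll - Hadley - Ridge - Hollow - Maris - Knoll: 13+38+33+3+12 = 99
Knoll - Hadley - Maris - Hollow - Ridge - Knoll: 13+10+3+33+28 = 87
Knoll - Ridge - Hollow - Hadley - Maris - Knoll: 28+33+7+10+12 = 90
Knoll - Ridge - Hadley - Hollow - Maris - Knoll: 28+38+7+3+12 = 88
The minimum is 87.
One optimal route: Knoll → Hadley → Hollow → Maris → Ridge → Knoll (or its reverse).

Minimum total distance: 87 km.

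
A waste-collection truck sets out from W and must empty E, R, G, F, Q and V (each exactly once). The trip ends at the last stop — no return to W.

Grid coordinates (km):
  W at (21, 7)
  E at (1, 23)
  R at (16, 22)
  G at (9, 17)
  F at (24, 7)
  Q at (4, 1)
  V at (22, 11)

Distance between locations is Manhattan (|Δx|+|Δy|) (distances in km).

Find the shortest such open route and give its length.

There are 6! = 720 possible orderings.
W - E - R - G - F - Q - V: 36+16+12+25+26+28 = 143
W - E - R - G - F - V - Q: 36+16+12+25+6+28 = 123
W - E - R - G - Q - F - V: 36+16+12+21+26+6 = 117
W - E - R - G - Q - V - F: 36+16+12+21+28+6 = 119
W - E - R - G - V - F - Q: 36+16+12+19+6+26 = 115
W - E - R - G - V - Q - F: 36+16+12+19+28+26 = 137
W - E - R - F - G - Q - V: 36+16+23+25+21+28 = 149
W - E - R - F - G - V - Q: 36+16+23+25+19+28 = 147
… (712 more)
W - F - V - R - E - G - Q: 3+6+17+16+14+21 = 77  ← best
The minimum is 77.
One shortest path: W → F → V → R → E → G → Q.

Minimum one-way distance = 77 km.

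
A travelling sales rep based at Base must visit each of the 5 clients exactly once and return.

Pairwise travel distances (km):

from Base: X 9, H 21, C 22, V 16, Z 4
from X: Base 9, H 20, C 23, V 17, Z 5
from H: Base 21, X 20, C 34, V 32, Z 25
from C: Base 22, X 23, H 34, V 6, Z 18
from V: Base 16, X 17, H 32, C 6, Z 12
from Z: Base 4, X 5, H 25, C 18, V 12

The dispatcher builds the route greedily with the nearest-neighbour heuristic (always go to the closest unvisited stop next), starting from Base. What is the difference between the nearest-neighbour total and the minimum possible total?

Excess over optimum: 2 km.

Base: Z=4, X=9, V=16, H=21, C=22 ⇒ Z
Z: X=5, V=12, C=18, H=25 ⇒ X
X: V=17, H=20, C=23 ⇒ V
V: C=6, H=32 ⇒ C
C: H=34 ⇒ H
NN route Base → Z → X → V → C → H → Base costs 87.
Optimal: Base → X → H → C → V → Z → Base costs 85 (by enumerating all 60 distinct tours).
Excess = 87 − 85 = 2.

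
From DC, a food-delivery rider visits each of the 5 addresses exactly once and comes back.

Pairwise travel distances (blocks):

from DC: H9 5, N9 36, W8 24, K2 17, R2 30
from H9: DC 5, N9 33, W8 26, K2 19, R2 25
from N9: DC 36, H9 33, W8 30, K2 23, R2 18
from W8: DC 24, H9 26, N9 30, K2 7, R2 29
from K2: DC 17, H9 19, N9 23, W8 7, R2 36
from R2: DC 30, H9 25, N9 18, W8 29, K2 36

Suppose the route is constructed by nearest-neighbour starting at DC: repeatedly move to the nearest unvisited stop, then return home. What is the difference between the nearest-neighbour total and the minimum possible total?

From DC: H9=5, K2=17, W8=24, R2=30, N9=36 → choose H9 (5).
From H9: K2=19, R2=25, W8=26, N9=33 → choose K2 (19).
From K2: W8=7, N9=23, R2=36 → choose W8 (7).
From W8: R2=29, N9=30 → choose R2 (29).
From R2: N9=18 → choose N9 (18).
NN route DC → H9 → K2 → W8 → R2 → N9 → DC costs 114.
Optimal: DC → H9 → R2 → N9 → W8 → K2 → DC costs 102 (by enumerating all 60 distinct tours).
Excess = 114 − 102 = 12.

12 blocks longer than the optimal tour.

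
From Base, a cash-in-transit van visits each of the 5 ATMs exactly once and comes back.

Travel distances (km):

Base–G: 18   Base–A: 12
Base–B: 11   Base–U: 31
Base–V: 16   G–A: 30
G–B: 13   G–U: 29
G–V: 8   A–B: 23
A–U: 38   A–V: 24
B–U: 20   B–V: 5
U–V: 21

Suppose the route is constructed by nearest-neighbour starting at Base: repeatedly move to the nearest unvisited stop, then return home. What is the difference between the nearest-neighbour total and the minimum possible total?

From Base: B=11, A=12, V=16, G=18, U=31 → choose B (11).
From B: V=5, G=13, U=20, A=23 → choose V (5).
From V: G=8, U=21, A=24 → choose G (8).
From G: U=29, A=30 → choose U (29).
From U: A=38 → choose A (38).
NN route Base → B → V → G → U → A → Base costs 103.
Optimal: Base → G → V → B → U → A → Base costs 101 (by enumerating all 60 distinct tours).
Excess = 103 − 101 = 2.

The nearest-neighbour route is 2 km longer than optimal.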